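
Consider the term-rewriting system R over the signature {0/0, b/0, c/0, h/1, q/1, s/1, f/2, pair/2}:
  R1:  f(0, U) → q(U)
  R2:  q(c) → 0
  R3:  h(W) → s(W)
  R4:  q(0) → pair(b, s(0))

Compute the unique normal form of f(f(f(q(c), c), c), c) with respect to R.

1. f(f(f(q(c), c), c), c)  →  f(f(f(0, c), c), c)   [R2 at 1.1.1]
2. f(f(f(0, c), c), c)  →  f(f(q(c), c), c)   [R1 at 1.1]
3. f(f(q(c), c), c)  →  f(f(0, c), c)   [R2 at 1.1]
4. f(f(0, c), c)  →  f(q(c), c)   [R1 at 1]
5. f(q(c), c)  →  f(0, c)   [R2 at 1]
6. f(0, c)  →  q(c)   [R1 at ε]
7. q(c)  →  0   [R2 at ε]

0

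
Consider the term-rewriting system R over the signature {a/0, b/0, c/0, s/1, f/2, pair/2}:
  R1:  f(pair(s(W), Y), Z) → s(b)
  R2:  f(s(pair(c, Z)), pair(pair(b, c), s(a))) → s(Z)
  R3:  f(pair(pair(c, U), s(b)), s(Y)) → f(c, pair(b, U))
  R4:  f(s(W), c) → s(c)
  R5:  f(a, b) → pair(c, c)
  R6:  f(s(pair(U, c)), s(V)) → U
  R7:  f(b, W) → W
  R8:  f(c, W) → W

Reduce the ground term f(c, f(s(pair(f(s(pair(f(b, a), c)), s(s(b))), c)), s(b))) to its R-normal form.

1. f(c, f(s(pair(f(s(pair(f(b, a), c)), s(s(b))), c)), s(b)))  →  f(s(pair(f(s(pair(f(b, a), c)), s(s(b))), c)), s(b))   [R8 at ε]
2. f(s(pair(f(s(pair(f(b, a), c)), s(s(b))), c)), s(b))  →  f(s(pair(f(b, a), c)), s(s(b)))   [R6 at ε]
3. f(s(pair(f(b, a), c)), s(s(b)))  →  f(b, a)   [R6 at ε]
4. f(b, a)  →  a   [R7 at ε]

a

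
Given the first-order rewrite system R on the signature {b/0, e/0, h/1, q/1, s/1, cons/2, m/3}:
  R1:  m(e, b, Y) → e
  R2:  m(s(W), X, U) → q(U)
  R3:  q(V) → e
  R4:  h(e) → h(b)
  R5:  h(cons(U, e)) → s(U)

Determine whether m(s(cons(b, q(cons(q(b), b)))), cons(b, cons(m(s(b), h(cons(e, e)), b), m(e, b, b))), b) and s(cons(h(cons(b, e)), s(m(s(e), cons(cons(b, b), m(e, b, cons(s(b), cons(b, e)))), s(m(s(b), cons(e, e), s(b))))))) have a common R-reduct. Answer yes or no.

no — NF(t₁) = e, NF(t₂) = s(cons(s(b), s(e)))

Reduce t₁ = m(s(cons(b, q(cons(q(b), b)))), cons(b, cons(m(s(b), h(cons(e, e)), b), m(e, b, b))), b):
1. m(s(cons(b, q(cons(q(b), b)))), cons(b, cons(m(s(b), h(cons(e, e)), b), m(e, b, b))), b)  →  q(b)   [R2 at ε]
2. q(b)  →  e   [R3 at ε]

Reduce t₂ = s(cons(h(cons(b, e)), s(m(s(e), cons(cons(b, b), m(e, b, cons(s(b), cons(b, e)))), s(m(s(b), cons(e, e), s(b))))))):
1. s(cons(h(cons(b, e)), s(m(s(e), cons(cons(b, b), m(e, b, cons(s(b), cons(b, e)))), s(m(s(b), cons(e, e), s(b)))))))  →  s(cons(s(b), s(m(s(e), cons(cons(b, b), m(e, b, cons(s(b), cons(b, e)))), s(m(s(b), cons(e, e), s(b)))))))   [R5 at 1.1]
2. s(cons(s(b), s(m(s(e), cons(cons(b, b), m(e, b, cons(s(b), cons(b, e)))), s(m(s(b), cons(e, e), s(b)))))))  →  s(cons(s(b), s(q(s(m(s(b), cons(e, e), s(b)))))))   [R2 at 1.2.1]
3. s(cons(s(b), s(q(s(m(s(b), cons(e, e), s(b)))))))  →  s(cons(s(b), s(e)))   [R3 at 1.2.1]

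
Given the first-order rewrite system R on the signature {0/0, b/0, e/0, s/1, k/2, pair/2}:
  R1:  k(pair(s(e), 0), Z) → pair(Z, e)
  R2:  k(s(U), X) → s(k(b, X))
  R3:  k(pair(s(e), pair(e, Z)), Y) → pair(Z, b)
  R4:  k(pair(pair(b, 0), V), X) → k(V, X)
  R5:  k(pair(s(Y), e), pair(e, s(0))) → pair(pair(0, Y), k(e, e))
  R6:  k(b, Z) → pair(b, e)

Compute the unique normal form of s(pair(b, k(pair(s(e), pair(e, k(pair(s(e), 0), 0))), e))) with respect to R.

1. s(pair(b, k(pair(s(e), pair(e, k(pair(s(e), 0), 0))), e)))  →  s(pair(b, pair(k(pair(s(e), 0), 0), b)))   [R3 at 1.2]
2. s(pair(b, pair(k(pair(s(e), 0), 0), b)))  →  s(pair(b, pair(pair(0, e), b)))   [R1 at 1.2.1]

s(pair(b, pair(pair(0, e), b)))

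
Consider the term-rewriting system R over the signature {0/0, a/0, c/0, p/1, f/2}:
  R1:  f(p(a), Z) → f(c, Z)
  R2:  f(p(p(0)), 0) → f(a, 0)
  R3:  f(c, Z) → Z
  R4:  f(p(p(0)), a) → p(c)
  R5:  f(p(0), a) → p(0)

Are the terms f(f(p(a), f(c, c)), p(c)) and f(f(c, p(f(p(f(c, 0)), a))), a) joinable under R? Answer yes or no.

Reduce t₁ = f(f(p(a), f(c, c)), p(c)):
1. f(f(p(a), f(c, c)), p(c))  →  f(f(c, f(c, c)), p(c))   [R1 at 1]
2. f(f(c, f(c, c)), p(c))  →  f(f(c, c), p(c))   [R3 at 1]
3. f(f(c, c), p(c))  →  f(c, p(c))   [R3 at 1]
4. f(c, p(c))  →  p(c)   [R3 at ε]

Reduce t₂ = f(f(c, p(f(p(f(c, 0)), a))), a):
1. f(f(c, p(f(p(f(c, 0)), a))), a)  →  f(p(f(p(f(c, 0)), a)), a)   [R3 at 1]
2. f(p(f(p(f(c, 0)), a)), a)  →  f(p(f(p(0), a)), a)   [R3 at 1.1.1.1]
3. f(p(f(p(0), a)), a)  →  f(p(p(0)), a)   [R5 at 1.1]
4. f(p(p(0)), a)  →  p(c)   [R4 at ε]

yes — NF(t₁) = p(c), NF(t₂) = p(c)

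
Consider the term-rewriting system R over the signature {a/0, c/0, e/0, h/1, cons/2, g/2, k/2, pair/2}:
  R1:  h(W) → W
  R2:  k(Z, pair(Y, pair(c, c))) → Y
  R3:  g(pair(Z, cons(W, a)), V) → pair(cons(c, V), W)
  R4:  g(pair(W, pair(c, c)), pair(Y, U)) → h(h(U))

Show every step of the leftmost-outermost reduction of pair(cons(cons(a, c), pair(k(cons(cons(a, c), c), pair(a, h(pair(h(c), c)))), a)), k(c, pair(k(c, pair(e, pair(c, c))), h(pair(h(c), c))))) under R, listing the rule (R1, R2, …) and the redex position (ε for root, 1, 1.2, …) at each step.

pair(cons(cons(a, c), pair(a, a)), e)

1. pair(cons(cons(a, c), pair(k(cons(cons(a, c), c), pair(a, h(pair(h(c), c)))), a)), k(c, pair(k(c, pair(e, pair(c, c))), h(pair(h(c), c)))))  →  pair(cons(cons(a, c), pair(k(cons(cons(a, c), c), pair(a, pair(h(c), c))), a)), k(c, pair(k(c, pair(e, pair(c, c))), h(pair(h(c), c)))))   [R1 at 1.2.1.2.2]
2. pair(cons(cons(a, c), pair(k(cons(cons(a, c), c), pair(a, pair(h(c), c))), a)), k(c, pair(k(c, pair(e, pair(c, c))), h(pair(h(c), c)))))  →  pair(cons(cons(a, c), pair(k(cons(cons(a, c), c), pair(a, pair(c, c))), a)), k(c, pair(k(c, pair(e, pair(c, c))), h(pair(h(c), c)))))   [R1 at 1.2.1.2.2.1]
3. pair(cons(cons(a, c), pair(k(cons(cons(a, c), c), pair(a, pair(c, c))), a)), k(c, pair(k(c, pair(e, pair(c, c))), h(pair(h(c), c)))))  →  pair(cons(cons(a, c), pair(a, a)), k(c, pair(k(c, pair(e, pair(c, c))), h(pair(h(c), c)))))   [R2 at 1.2.1]
4. pair(cons(cons(a, c), pair(a, a)), k(c, pair(k(c, pair(e, pair(c, c))), h(pair(h(c), c)))))  →  pair(cons(cons(a, c), pair(a, a)), k(c, pair(e, h(pair(h(c), c)))))   [R2 at 2.2.1]
5. pair(cons(cons(a, c), pair(a, a)), k(c, pair(e, h(pair(h(c), c)))))  →  pair(cons(cons(a, c), pair(a, a)), k(c, pair(e, pair(h(c), c))))   [R1 at 2.2.2]
6. pair(cons(cons(a, c), pair(a, a)), k(c, pair(e, pair(h(c), c))))  →  pair(cons(cons(a, c), pair(a, a)), k(c, pair(e, pair(c, c))))   [R1 at 2.2.2.1]
7. pair(cons(cons(a, c), pair(a, a)), k(c, pair(e, pair(c, c))))  →  pair(cons(cons(a, c), pair(a, a)), e)   [R2 at 2]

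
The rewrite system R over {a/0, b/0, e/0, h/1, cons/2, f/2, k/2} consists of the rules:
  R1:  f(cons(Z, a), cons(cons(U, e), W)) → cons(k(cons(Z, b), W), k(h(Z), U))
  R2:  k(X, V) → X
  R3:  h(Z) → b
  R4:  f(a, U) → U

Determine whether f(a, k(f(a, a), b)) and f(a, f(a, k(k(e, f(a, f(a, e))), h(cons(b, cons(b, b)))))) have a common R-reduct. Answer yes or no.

no — NF(t₁) = a, NF(t₂) = e

Reduce t₁ = f(a, k(f(a, a), b)):
1. f(a, k(f(a, a), b))  →  k(f(a, a), b)   [R4 at ε]
2. k(f(a, a), b)  →  f(a, a)   [R2 at ε]
3. f(a, a)  →  a   [R4 at ε]

Reduce t₂ = f(a, f(a, k(k(e, f(a, f(a, e))), h(cons(b, cons(b, b)))))):
1. f(a, f(a, k(k(e, f(a, f(a, e))), h(cons(b, cons(b, b))))))  →  f(a, k(k(e, f(a, f(a, e))), h(cons(b, cons(b, b)))))   [R4 at ε]
2. f(a, k(k(e, f(a, f(a, e))), h(cons(b, cons(b, b)))))  →  k(k(e, f(a, f(a, e))), h(cons(b, cons(b, b))))   [R4 at ε]
3. k(k(e, f(a, f(a, e))), h(cons(b, cons(b, b))))  →  k(e, f(a, f(a, e)))   [R2 at ε]
4. k(e, f(a, f(a, e)))  →  e   [R2 at ε]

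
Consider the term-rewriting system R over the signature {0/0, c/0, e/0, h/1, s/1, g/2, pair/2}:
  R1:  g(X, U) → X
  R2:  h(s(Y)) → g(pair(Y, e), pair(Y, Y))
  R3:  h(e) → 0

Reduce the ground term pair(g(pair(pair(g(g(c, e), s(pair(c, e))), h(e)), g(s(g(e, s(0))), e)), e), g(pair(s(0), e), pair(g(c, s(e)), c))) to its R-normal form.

1. pair(g(pair(pair(g(g(c, e), s(pair(c, e))), h(e)), g(s(g(e, s(0))), e)), e), g(pair(s(0), e), pair(g(c, s(e)), c)))  →  pair(pair(pair(g(g(c, e), s(pair(c, e))), h(e)), g(s(g(e, s(0))), e)), g(pair(s(0), e), pair(g(c, s(e)), c)))   [R1 at 1]
2. pair(pair(pair(g(g(c, e), s(pair(c, e))), h(e)), g(s(g(e, s(0))), e)), g(pair(s(0), e), pair(g(c, s(e)), c)))  →  pair(pair(pair(g(c, e), h(e)), g(s(g(e, s(0))), e)), g(pair(s(0), e), pair(g(c, s(e)), c)))   [R1 at 1.1.1]
3. pair(pair(pair(g(c, e), h(e)), g(s(g(e, s(0))), e)), g(pair(s(0), e), pair(g(c, s(e)), c)))  →  pair(pair(pair(c, h(e)), g(s(g(e, s(0))), e)), g(pair(s(0), e), pair(g(c, s(e)), c)))   [R1 at 1.1.1]
4. pair(pair(pair(c, h(e)), g(s(g(e, s(0))), e)), g(pair(s(0), e), pair(g(c, s(e)), c)))  →  pair(pair(pair(c, 0), g(s(g(e, s(0))), e)), g(pair(s(0), e), pair(g(c, s(e)), c)))   [R3 at 1.1.2]
5. pair(pair(pair(c, 0), g(s(g(e, s(0))), e)), g(pair(s(0), e), pair(g(c, s(e)), c)))  →  pair(pair(pair(c, 0), s(g(e, s(0)))), g(pair(s(0), e), pair(g(c, s(e)), c)))   [R1 at 1.2]
6. pair(pair(pair(c, 0), s(g(e, s(0)))), g(pair(s(0), e), pair(g(c, s(e)), c)))  →  pair(pair(pair(c, 0), s(e)), g(pair(s(0), e), pair(g(c, s(e)), c)))   [R1 at 1.2.1]
7. pair(pair(pair(c, 0), s(e)), g(pair(s(0), e), pair(g(c, s(e)), c)))  →  pair(pair(pair(c, 0), s(e)), pair(s(0), e))   [R1 at 2]

pair(pair(pair(c, 0), s(e)), pair(s(0), e))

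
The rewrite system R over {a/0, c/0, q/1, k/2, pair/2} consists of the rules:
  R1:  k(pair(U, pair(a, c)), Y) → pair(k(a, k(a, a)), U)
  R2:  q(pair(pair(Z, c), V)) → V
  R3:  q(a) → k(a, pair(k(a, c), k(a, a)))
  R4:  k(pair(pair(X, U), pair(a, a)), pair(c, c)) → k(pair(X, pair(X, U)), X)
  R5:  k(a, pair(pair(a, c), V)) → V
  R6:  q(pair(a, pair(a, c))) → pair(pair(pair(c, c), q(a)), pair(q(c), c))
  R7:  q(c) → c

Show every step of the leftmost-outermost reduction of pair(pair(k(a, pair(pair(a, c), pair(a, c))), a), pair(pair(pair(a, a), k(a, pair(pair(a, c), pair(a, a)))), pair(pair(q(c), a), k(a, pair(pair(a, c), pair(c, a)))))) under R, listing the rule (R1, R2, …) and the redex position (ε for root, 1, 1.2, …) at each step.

pair(pair(pair(a, c), a), pair(pair(pair(a, a), pair(a, a)), pair(pair(c, a), pair(c, a))))

1. pair(pair(k(a, pair(pair(a, c), pair(a, c))), a), pair(pair(pair(a, a), k(a, pair(pair(a, c), pair(a, a)))), pair(pair(q(c), a), k(a, pair(pair(a, c), pair(c, a))))))  →  pair(pair(pair(a, c), a), pair(pair(pair(a, a), k(a, pair(pair(a, c), pair(a, a)))), pair(pair(q(c), a), k(a, pair(pair(a, c), pair(c, a))))))   [R5 at 1.1]
2. pair(pair(pair(a, c), a), pair(pair(pair(a, a), k(a, pair(pair(a, c), pair(a, a)))), pair(pair(q(c), a), k(a, pair(pair(a, c), pair(c, a))))))  →  pair(pair(pair(a, c), a), pair(pair(pair(a, a), pair(a, a)), pair(pair(q(c), a), k(a, pair(pair(a, c), pair(c, a))))))   [R5 at 2.1.2]
3. pair(pair(pair(a, c), a), pair(pair(pair(a, a), pair(a, a)), pair(pair(q(c), a), k(a, pair(pair(a, c), pair(c, a))))))  →  pair(pair(pair(a, c), a), pair(pair(pair(a, a), pair(a, a)), pair(pair(c, a), k(a, pair(pair(a, c), pair(c, a))))))   [R7 at 2.2.1.1]
4. pair(pair(pair(a, c), a), pair(pair(pair(a, a), pair(a, a)), pair(pair(c, a), k(a, pair(pair(a, c), pair(c, a))))))  →  pair(pair(pair(a, c), a), pair(pair(pair(a, a), pair(a, a)), pair(pair(c, a), pair(c, a))))   [R5 at 2.2.2]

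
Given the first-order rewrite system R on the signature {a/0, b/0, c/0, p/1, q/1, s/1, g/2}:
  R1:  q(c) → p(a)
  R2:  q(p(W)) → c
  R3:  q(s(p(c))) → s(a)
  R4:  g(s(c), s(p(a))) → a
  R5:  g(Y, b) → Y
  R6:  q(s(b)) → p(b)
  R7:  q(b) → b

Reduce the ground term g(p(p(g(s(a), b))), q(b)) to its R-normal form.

1. g(p(p(g(s(a), b))), q(b))  →  g(p(p(s(a))), q(b))   [R5 at 1.1.1]
2. g(p(p(s(a))), q(b))  →  g(p(p(s(a))), b)   [R7 at 2]
3. g(p(p(s(a))), b)  →  p(p(s(a)))   [R5 at ε]

p(p(s(a)))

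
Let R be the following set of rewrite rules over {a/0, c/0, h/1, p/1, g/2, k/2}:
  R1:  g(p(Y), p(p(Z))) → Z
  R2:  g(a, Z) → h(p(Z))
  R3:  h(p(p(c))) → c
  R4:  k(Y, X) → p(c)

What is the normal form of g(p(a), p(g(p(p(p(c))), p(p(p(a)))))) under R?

a

1. g(p(a), p(g(p(p(p(c))), p(p(p(a))))))  →  g(p(a), p(p(a)))   [R1 at 2.1]
2. g(p(a), p(p(a)))  →  a   [R1 at ε]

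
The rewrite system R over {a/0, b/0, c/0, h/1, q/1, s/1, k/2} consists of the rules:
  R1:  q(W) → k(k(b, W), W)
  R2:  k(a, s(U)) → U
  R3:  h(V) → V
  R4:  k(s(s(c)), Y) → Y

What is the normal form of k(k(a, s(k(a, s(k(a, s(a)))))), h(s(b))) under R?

1. k(k(a, s(k(a, s(k(a, s(a)))))), h(s(b)))  →  k(k(a, s(k(a, s(a)))), h(s(b)))   [R2 at 1]
2. k(k(a, s(k(a, s(a)))), h(s(b)))  →  k(k(a, s(a)), h(s(b)))   [R2 at 1]
3. k(k(a, s(a)), h(s(b)))  →  k(a, h(s(b)))   [R2 at 1]
4. k(a, h(s(b)))  →  k(a, s(b))   [R3 at 2]
5. k(a, s(b))  →  b   [R2 at ε]

b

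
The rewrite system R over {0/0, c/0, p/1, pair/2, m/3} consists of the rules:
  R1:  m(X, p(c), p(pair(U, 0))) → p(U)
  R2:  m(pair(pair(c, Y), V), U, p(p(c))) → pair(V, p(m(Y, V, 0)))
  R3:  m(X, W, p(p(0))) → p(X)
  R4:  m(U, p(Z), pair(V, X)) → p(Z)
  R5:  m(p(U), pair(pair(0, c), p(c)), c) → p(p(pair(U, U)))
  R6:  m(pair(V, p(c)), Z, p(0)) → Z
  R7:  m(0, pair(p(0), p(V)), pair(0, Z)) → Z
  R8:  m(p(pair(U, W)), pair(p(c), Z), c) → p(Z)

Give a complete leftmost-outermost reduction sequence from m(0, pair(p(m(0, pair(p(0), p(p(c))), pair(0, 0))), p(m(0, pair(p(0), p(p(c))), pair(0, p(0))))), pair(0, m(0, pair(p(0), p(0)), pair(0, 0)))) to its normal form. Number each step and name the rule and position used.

0

1. m(0, pair(p(m(0, pair(p(0), p(p(c))), pair(0, 0))), p(m(0, pair(p(0), p(p(c))), pair(0, p(0))))), pair(0, m(0, pair(p(0), p(0)), pair(0, 0))))  →  m(0, pair(p(0), p(m(0, pair(p(0), p(p(c))), pair(0, p(0))))), pair(0, m(0, pair(p(0), p(0)), pair(0, 0))))   [R7 at 2.1.1]
2. m(0, pair(p(0), p(m(0, pair(p(0), p(p(c))), pair(0, p(0))))), pair(0, m(0, pair(p(0), p(0)), pair(0, 0))))  →  m(0, pair(p(0), p(0)), pair(0, 0))   [R7 at ε]
3. m(0, pair(p(0), p(0)), pair(0, 0))  →  0   [R7 at ε]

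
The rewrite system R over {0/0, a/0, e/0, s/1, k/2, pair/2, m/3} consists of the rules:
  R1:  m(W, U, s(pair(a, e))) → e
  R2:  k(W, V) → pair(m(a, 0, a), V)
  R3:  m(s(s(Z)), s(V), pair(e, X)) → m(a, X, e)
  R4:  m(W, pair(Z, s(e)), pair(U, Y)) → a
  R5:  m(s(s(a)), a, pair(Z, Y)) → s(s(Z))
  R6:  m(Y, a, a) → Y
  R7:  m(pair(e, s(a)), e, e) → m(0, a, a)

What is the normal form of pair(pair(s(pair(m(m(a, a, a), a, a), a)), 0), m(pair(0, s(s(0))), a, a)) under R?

1. pair(pair(s(pair(m(m(a, a, a), a, a), a)), 0), m(pair(0, s(s(0))), a, a))  →  pair(pair(s(pair(m(a, a, a), a)), 0), m(pair(0, s(s(0))), a, a))   [R6 at 1.1.1.1]
2. pair(pair(s(pair(m(a, a, a), a)), 0), m(pair(0, s(s(0))), a, a))  →  pair(pair(s(pair(a, a)), 0), m(pair(0, s(s(0))), a, a))   [R6 at 1.1.1.1]
3. pair(pair(s(pair(a, a)), 0), m(pair(0, s(s(0))), a, a))  →  pair(pair(s(pair(a, a)), 0), pair(0, s(s(0))))   [R6 at 2]

pair(pair(s(pair(a, a)), 0), pair(0, s(s(0))))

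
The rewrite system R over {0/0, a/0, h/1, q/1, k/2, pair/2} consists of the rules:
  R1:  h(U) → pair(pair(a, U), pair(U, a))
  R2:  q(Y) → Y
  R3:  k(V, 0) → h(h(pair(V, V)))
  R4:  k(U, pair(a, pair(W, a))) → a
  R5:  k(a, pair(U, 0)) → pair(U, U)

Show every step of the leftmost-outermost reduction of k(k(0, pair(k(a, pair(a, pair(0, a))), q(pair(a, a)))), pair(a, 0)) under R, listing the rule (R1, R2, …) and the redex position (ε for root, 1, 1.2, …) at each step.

pair(a, a)

1. k(k(0, pair(k(a, pair(a, pair(0, a))), q(pair(a, a)))), pair(a, 0))  →  k(k(0, pair(a, q(pair(a, a)))), pair(a, 0))   [R4 at 1.2.1]
2. k(k(0, pair(a, q(pair(a, a)))), pair(a, 0))  →  k(k(0, pair(a, pair(a, a))), pair(a, 0))   [R2 at 1.2.2]
3. k(k(0, pair(a, pair(a, a))), pair(a, 0))  →  k(a, pair(a, 0))   [R4 at 1]
4. k(a, pair(a, 0))  →  pair(a, a)   [R5 at ε]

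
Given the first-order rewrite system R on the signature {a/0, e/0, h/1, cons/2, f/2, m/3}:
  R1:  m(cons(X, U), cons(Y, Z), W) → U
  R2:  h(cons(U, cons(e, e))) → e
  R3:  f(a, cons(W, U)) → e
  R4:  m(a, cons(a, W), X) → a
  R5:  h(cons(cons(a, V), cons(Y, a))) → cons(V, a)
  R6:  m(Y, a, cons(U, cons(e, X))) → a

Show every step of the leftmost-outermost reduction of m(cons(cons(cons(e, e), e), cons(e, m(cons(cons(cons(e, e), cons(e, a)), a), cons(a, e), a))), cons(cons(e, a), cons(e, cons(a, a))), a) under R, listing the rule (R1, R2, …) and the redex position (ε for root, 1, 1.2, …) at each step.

cons(e, a)

1. m(cons(cons(cons(e, e), e), cons(e, m(cons(cons(cons(e, e), cons(e, a)), a), cons(a, e), a))), cons(cons(e, a), cons(e, cons(a, a))), a)  →  cons(e, m(cons(cons(cons(e, e), cons(e, a)), a), cons(a, e), a))   [R1 at ε]
2. cons(e, m(cons(cons(cons(e, e), cons(e, a)), a), cons(a, e), a))  →  cons(e, a)   [R1 at 2]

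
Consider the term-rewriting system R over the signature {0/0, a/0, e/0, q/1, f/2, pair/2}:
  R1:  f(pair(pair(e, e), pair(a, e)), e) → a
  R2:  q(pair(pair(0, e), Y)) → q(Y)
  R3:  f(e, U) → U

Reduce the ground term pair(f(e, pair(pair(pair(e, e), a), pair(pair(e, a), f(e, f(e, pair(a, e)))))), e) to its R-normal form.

1. pair(f(e, pair(pair(pair(e, e), a), pair(pair(e, a), f(e, f(e, pair(a, e)))))), e)  →  pair(pair(pair(pair(e, e), a), pair(pair(e, a), f(e, f(e, pair(a, e))))), e)   [R3 at 1]
2. pair(pair(pair(pair(e, e), a), pair(pair(e, a), f(e, f(e, pair(a, e))))), e)  →  pair(pair(pair(pair(e, e), a), pair(pair(e, a), f(e, pair(a, e)))), e)   [R3 at 1.2.2]
3. pair(pair(pair(pair(e, e), a), pair(pair(e, a), f(e, pair(a, e)))), e)  →  pair(pair(pair(pair(e, e), a), pair(pair(e, a), pair(a, e))), e)   [R3 at 1.2.2]

pair(pair(pair(pair(e, e), a), pair(pair(e, a), pair(a, e))), e)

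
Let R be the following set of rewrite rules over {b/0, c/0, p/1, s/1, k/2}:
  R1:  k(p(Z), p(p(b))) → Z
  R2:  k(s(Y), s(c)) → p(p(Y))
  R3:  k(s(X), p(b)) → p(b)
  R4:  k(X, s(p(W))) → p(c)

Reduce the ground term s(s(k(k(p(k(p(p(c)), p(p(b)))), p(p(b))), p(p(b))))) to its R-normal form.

1. s(s(k(k(p(k(p(p(c)), p(p(b)))), p(p(b))), p(p(b)))))  →  s(s(k(k(p(p(c)), p(p(b))), p(p(b)))))   [R1 at 1.1.1]
2. s(s(k(k(p(p(c)), p(p(b))), p(p(b)))))  →  s(s(k(p(c), p(p(b)))))   [R1 at 1.1.1]
3. s(s(k(p(c), p(p(b)))))  →  s(s(c))   [R1 at 1.1]

s(s(c))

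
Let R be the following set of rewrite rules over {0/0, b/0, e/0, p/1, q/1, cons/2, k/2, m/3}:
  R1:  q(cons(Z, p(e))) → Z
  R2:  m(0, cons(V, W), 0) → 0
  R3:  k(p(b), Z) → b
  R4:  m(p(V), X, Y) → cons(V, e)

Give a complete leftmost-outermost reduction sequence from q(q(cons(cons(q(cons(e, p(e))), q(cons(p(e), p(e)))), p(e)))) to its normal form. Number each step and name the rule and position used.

e

1. q(q(cons(cons(q(cons(e, p(e))), q(cons(p(e), p(e)))), p(e))))  →  q(cons(q(cons(e, p(e))), q(cons(p(e), p(e)))))   [R1 at 1]
2. q(cons(q(cons(e, p(e))), q(cons(p(e), p(e)))))  →  q(cons(e, q(cons(p(e), p(e)))))   [R1 at 1.1]
3. q(cons(e, q(cons(p(e), p(e)))))  →  q(cons(e, p(e)))   [R1 at 1.2]
4. q(cons(e, p(e)))  →  e   [R1 at ε]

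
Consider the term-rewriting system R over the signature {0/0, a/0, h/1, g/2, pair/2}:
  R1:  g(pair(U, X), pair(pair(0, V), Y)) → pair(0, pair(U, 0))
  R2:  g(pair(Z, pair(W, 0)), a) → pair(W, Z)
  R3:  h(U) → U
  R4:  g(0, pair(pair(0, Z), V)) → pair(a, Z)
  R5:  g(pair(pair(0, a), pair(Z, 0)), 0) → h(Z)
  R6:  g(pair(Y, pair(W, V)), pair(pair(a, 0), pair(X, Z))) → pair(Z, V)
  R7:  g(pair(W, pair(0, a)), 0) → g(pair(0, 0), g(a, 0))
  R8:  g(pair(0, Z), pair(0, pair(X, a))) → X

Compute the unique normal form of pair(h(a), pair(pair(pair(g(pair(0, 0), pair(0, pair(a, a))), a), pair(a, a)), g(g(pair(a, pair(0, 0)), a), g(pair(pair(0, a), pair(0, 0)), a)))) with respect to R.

1. pair(h(a), pair(pair(pair(g(pair(0, 0), pair(0, pair(a, a))), a), pair(a, a)), g(g(pair(a, pair(0, 0)), a), g(pair(pair(0, a), pair(0, 0)), a))))  →  pair(a, pair(pair(pair(g(pair(0, 0), pair(0, pair(a, a))), a), pair(a, a)), g(g(pair(a, pair(0, 0)), a), g(pair(pair(0, a), pair(0, 0)), a))))   [R3 at 1]
2. pair(a, pair(pair(pair(g(pair(0, 0), pair(0, pair(a, a))), a), pair(a, a)), g(g(pair(a, pair(0, 0)), a), g(pair(pair(0, a), pair(0, 0)), a))))  →  pair(a, pair(pair(pair(a, a), pair(a, a)), g(g(pair(a, pair(0, 0)), a), g(pair(pair(0, a), pair(0, 0)), a))))   [R8 at 2.1.1.1]
3. pair(a, pair(pair(pair(a, a), pair(a, a)), g(g(pair(a, pair(0, 0)), a), g(pair(pair(0, a), pair(0, 0)), a))))  →  pair(a, pair(pair(pair(a, a), pair(a, a)), g(pair(0, a), g(pair(pair(0, a), pair(0, 0)), a))))   [R2 at 2.2.1]
4. pair(a, pair(pair(pair(a, a), pair(a, a)), g(pair(0, a), g(pair(pair(0, a), pair(0, 0)), a))))  →  pair(a, pair(pair(pair(a, a), pair(a, a)), g(pair(0, a), pair(0, pair(0, a)))))   [R2 at 2.2.2]
5. pair(a, pair(pair(pair(a, a), pair(a, a)), g(pair(0, a), pair(0, pair(0, a)))))  →  pair(a, pair(pair(pair(a, a), pair(a, a)), 0))   [R8 at 2.2]

pair(a, pair(pair(pair(a, a), pair(a, a)), 0))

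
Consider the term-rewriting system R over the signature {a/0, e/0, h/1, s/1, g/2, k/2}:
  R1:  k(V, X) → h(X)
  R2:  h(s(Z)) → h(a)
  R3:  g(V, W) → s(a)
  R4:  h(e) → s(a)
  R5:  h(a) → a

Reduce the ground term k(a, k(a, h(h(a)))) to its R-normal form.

1. k(a, k(a, h(h(a))))  →  h(k(a, h(h(a))))   [R1 at ε]
2. h(k(a, h(h(a))))  →  h(h(h(h(a))))   [R1 at 1]
3. h(h(h(h(a))))  →  h(h(h(a)))   [R5 at 1.1.1]
4. h(h(h(a)))  →  h(h(a))   [R5 at 1.1]
5. h(h(a))  →  h(a)   [R5 at 1]
6. h(a)  →  a   [R5 at ε]

a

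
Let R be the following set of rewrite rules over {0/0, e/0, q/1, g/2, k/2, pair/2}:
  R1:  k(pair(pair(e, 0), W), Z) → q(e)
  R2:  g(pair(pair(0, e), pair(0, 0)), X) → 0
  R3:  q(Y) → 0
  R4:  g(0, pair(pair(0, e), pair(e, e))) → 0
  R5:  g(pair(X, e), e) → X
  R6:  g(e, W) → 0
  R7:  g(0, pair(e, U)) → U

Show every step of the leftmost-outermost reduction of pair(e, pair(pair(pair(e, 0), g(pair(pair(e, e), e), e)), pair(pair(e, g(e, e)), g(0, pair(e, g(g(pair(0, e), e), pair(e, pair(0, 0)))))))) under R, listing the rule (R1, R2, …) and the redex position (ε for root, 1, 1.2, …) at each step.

1. pair(e, pair(pair(pair(e, 0), g(pair(pair(e, e), e), e)), pair(pair(e, g(e, e)), g(0, pair(e, g(g(pair(0, e), e), pair(e, pair(0, 0))))))))  →  pair(e, pair(pair(pair(e, 0), pair(e, e)), pair(pair(e, g(e, e)), g(0, pair(e, g(g(pair(0, e), e), pair(e, pair(0, 0))))))))   [R5 at 2.1.2]
2. pair(e, pair(pair(pair(e, 0), pair(e, e)), pair(pair(e, g(e, e)), g(0, pair(e, g(g(pair(0, e), e), pair(e, pair(0, 0))))))))  →  pair(e, pair(pair(pair(e, 0), pair(e, e)), pair(pair(e, 0), g(0, pair(e, g(g(pair(0, e), e), pair(e, pair(0, 0))))))))   [R6 at 2.2.1.2]
3. pair(e, pair(pair(pair(e, 0), pair(e, e)), pair(pair(e, 0), g(0, pair(e, g(g(pair(0, e), e), pair(e, pair(0, 0))))))))  →  pair(e, pair(pair(pair(e, 0), pair(e, e)), pair(pair(e, 0), g(g(pair(0, e), e), pair(e, pair(0, 0))))))   [R7 at 2.2.2]
4. pair(e, pair(pair(pair(e, 0), pair(e, e)), pair(pair(e, 0), g(g(pair(0, e), e), pair(e, pair(0, 0))))))  →  pair(e, pair(pair(pair(e, 0), pair(e, e)), pair(pair(e, 0), g(0, pair(e, pair(0, 0))))))   [R5 at 2.2.2.1]
5. pair(e, pair(pair(pair(e, 0), pair(e, e)), pair(pair(e, 0), g(0, pair(e, pair(0, 0))))))  →  pair(e, pair(pair(pair(e, 0), pair(e, e)), pair(pair(e, 0), pair(0, 0))))   [R7 at 2.2.2]

pair(e, pair(pair(pair(e, 0), pair(e, e)), pair(pair(e, 0), pair(0, 0))))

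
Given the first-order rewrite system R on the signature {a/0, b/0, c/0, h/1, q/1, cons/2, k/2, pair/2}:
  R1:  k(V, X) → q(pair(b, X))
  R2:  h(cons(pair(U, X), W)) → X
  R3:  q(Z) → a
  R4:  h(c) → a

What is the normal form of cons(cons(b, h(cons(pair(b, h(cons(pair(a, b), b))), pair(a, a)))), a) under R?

1. cons(cons(b, h(cons(pair(b, h(cons(pair(a, b), b))), pair(a, a)))), a)  →  cons(cons(b, h(cons(pair(a, b), b))), a)   [R2 at 1.2]
2. cons(cons(b, h(cons(pair(a, b), b))), a)  →  cons(cons(b, b), a)   [R2 at 1.2]

cons(cons(b, b), a)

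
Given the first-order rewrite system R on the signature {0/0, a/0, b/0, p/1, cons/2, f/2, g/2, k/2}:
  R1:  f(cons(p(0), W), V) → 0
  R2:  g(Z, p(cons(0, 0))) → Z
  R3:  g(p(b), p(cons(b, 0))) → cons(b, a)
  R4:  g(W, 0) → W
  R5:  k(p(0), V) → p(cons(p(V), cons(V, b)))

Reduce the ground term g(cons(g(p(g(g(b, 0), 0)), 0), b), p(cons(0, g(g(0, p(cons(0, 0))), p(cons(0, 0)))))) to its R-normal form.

1. g(cons(g(p(g(g(b, 0), 0)), 0), b), p(cons(0, g(g(0, p(cons(0, 0))), p(cons(0, 0))))))  →  g(cons(p(g(g(b, 0), 0)), b), p(cons(0, g(g(0, p(cons(0, 0))), p(cons(0, 0))))))   [R4 at 1.1]
2. g(cons(p(g(g(b, 0), 0)), b), p(cons(0, g(g(0, p(cons(0, 0))), p(cons(0, 0))))))  →  g(cons(p(g(b, 0)), b), p(cons(0, g(g(0, p(cons(0, 0))), p(cons(0, 0))))))   [R4 at 1.1.1]
3. g(cons(p(g(b, 0)), b), p(cons(0, g(g(0, p(cons(0, 0))), p(cons(0, 0))))))  →  g(cons(p(b), b), p(cons(0, g(g(0, p(cons(0, 0))), p(cons(0, 0))))))   [R4 at 1.1.1]
4. g(cons(p(b), b), p(cons(0, g(g(0, p(cons(0, 0))), p(cons(0, 0))))))  →  g(cons(p(b), b), p(cons(0, g(0, p(cons(0, 0))))))   [R2 at 2.1.2]
5. g(cons(p(b), b), p(cons(0, g(0, p(cons(0, 0))))))  →  g(cons(p(b), b), p(cons(0, 0)))   [R2 at 2.1.2]
6. g(cons(p(b), b), p(cons(0, 0)))  →  cons(p(b), b)   [R2 at ε]

cons(p(b), b)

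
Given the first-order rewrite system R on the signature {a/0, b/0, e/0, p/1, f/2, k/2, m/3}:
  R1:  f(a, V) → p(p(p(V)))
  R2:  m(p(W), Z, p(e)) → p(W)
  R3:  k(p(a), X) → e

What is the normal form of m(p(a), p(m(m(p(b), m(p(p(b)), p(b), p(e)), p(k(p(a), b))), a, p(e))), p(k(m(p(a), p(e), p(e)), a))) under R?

1. m(p(a), p(m(m(p(b), m(p(p(b)), p(b), p(e)), p(k(p(a), b))), a, p(e))), p(k(m(p(a), p(e), p(e)), a)))  →  m(p(a), p(m(m(p(b), p(p(b)), p(k(p(a), b))), a, p(e))), p(k(m(p(a), p(e), p(e)), a)))   [R2 at 2.1.1.2]
2. m(p(a), p(m(m(p(b), p(p(b)), p(k(p(a), b))), a, p(e))), p(k(m(p(a), p(e), p(e)), a)))  →  m(p(a), p(m(m(p(b), p(p(b)), p(e)), a, p(e))), p(k(m(p(a), p(e), p(e)), a)))   [R3 at 2.1.1.3.1]
3. m(p(a), p(m(m(p(b), p(p(b)), p(e)), a, p(e))), p(k(m(p(a), p(e), p(e)), a)))  →  m(p(a), p(m(p(b), a, p(e))), p(k(m(p(a), p(e), p(e)), a)))   [R2 at 2.1.1]
4. m(p(a), p(m(p(b), a, p(e))), p(k(m(p(a), p(e), p(e)), a)))  →  m(p(a), p(p(b)), p(k(m(p(a), p(e), p(e)), a)))   [R2 at 2.1]
5. m(p(a), p(p(b)), p(k(m(p(a), p(e), p(e)), a)))  →  m(p(a), p(p(b)), p(k(p(a), a)))   [R2 at 3.1.1]
6. m(p(a), p(p(b)), p(k(p(a), a)))  →  m(p(a), p(p(b)), p(e))   [R3 at 3.1]
7. m(p(a), p(p(b)), p(e))  →  p(a)   [R2 at ε]

p(a)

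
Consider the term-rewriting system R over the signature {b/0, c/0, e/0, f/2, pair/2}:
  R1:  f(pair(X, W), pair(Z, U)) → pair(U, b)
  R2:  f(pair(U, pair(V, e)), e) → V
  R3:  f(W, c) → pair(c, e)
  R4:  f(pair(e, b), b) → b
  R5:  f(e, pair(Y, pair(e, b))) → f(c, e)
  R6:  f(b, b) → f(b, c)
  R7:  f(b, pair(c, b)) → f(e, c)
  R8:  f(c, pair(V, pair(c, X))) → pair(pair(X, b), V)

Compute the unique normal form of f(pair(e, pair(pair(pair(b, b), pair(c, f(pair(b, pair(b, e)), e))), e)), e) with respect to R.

pair(pair(b, b), pair(c, b))

1. f(pair(e, pair(pair(pair(b, b), pair(c, f(pair(b, pair(b, e)), e))), e)), e)  →  pair(pair(b, b), pair(c, f(pair(b, pair(b, e)), e)))   [R2 at ε]
2. pair(pair(b, b), pair(c, f(pair(b, pair(b, e)), e)))  →  pair(pair(b, b), pair(c, b))   [R2 at 2.2]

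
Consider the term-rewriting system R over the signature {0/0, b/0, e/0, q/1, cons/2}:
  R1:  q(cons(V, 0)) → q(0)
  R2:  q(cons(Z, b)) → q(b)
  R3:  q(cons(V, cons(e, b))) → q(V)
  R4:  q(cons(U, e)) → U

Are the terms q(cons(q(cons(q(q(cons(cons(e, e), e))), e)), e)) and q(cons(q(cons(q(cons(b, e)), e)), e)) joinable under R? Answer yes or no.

no — NF(t₁) = e, NF(t₂) = b

Reduce t₁ = q(cons(q(cons(q(q(cons(cons(e, e), e))), e)), e)):
1. q(cons(q(cons(q(q(cons(cons(e, e), e))), e)), e))  →  q(cons(q(q(cons(cons(e, e), e))), e))   [R4 at ε]
2. q(cons(q(q(cons(cons(e, e), e))), e))  →  q(q(cons(cons(e, e), e)))   [R4 at ε]
3. q(q(cons(cons(e, e), e)))  →  q(cons(e, e))   [R4 at 1]
4. q(cons(e, e))  →  e   [R4 at ε]

Reduce t₂ = q(cons(q(cons(q(cons(b, e)), e)), e)):
1. q(cons(q(cons(q(cons(b, e)), e)), e))  →  q(cons(q(cons(b, e)), e))   [R4 at ε]
2. q(cons(q(cons(b, e)), e))  →  q(cons(b, e))   [R4 at ε]
3. q(cons(b, e))  →  b   [R4 at ε]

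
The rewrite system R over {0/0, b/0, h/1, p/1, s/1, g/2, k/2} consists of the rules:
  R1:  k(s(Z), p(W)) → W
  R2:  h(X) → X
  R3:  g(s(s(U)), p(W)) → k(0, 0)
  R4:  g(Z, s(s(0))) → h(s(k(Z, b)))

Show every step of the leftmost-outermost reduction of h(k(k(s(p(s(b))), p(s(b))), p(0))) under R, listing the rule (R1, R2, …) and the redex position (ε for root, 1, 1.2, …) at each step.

1. h(k(k(s(p(s(b))), p(s(b))), p(0)))  →  k(k(s(p(s(b))), p(s(b))), p(0))   [R2 at ε]
2. k(k(s(p(s(b))), p(s(b))), p(0))  →  k(s(b), p(0))   [R1 at 1]
3. k(s(b), p(0))  →  0   [R1 at ε]

0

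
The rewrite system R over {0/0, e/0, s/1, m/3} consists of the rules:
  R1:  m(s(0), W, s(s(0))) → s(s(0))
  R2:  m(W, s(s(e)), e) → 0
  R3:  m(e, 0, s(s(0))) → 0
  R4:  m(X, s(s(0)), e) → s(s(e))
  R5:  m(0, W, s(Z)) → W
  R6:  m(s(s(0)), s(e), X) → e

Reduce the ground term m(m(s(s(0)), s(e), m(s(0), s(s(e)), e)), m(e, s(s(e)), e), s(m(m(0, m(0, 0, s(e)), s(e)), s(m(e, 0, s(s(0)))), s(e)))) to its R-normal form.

0

1. m(m(s(s(0)), s(e), m(s(0), s(s(e)), e)), m(e, s(s(e)), e), s(m(m(0, m(0, 0, s(e)), s(e)), s(m(e, 0, s(s(0)))), s(e))))  →  m(e, m(e, s(s(e)), e), s(m(m(0, m(0, 0, s(e)), s(e)), s(m(e, 0, s(s(0)))), s(e))))   [R6 at 1]
2. m(e, m(e, s(s(e)), e), s(m(m(0, m(0, 0, s(e)), s(e)), s(m(e, 0, s(s(0)))), s(e))))  →  m(e, 0, s(m(m(0, m(0, 0, s(e)), s(e)), s(m(e, 0, s(s(0)))), s(e))))   [R2 at 2]
3. m(e, 0, s(m(m(0, m(0, 0, s(e)), s(e)), s(m(e, 0, s(s(0)))), s(e))))  →  m(e, 0, s(m(m(0, 0, s(e)), s(m(e, 0, s(s(0)))), s(e))))   [R5 at 3.1.1]
4. m(e, 0, s(m(m(0, 0, s(e)), s(m(e, 0, s(s(0)))), s(e))))  →  m(e, 0, s(m(0, s(m(e, 0, s(s(0)))), s(e))))   [R5 at 3.1.1]
5. m(e, 0, s(m(0, s(m(e, 0, s(s(0)))), s(e))))  →  m(e, 0, s(s(m(e, 0, s(s(0))))))   [R5 at 3.1]
6. m(e, 0, s(s(m(e, 0, s(s(0))))))  →  m(e, 0, s(s(0)))   [R3 at 3.1.1]
7. m(e, 0, s(s(0)))  →  0   [R3 at ε]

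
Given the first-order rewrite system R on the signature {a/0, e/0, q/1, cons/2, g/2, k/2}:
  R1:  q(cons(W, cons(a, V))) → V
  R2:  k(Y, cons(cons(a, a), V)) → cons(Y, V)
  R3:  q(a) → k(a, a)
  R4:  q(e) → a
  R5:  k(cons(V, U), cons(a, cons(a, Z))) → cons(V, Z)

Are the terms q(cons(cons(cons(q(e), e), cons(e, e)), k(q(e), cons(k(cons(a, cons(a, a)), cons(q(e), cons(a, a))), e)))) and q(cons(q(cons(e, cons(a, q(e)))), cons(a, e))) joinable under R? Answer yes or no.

yes — NF(t₁) = e, NF(t₂) = e

Reduce t₁ = q(cons(cons(cons(q(e), e), cons(e, e)), k(q(e), cons(k(cons(a, cons(a, a)), cons(q(e), cons(a, a))), e)))):
1. q(cons(cons(cons(q(e), e), cons(e, e)), k(q(e), cons(k(cons(a, cons(a, a)), cons(q(e), cons(a, a))), e))))  →  q(cons(cons(cons(a, e), cons(e, e)), k(q(e), cons(k(cons(a, cons(a, a)), cons(q(e), cons(a, a))), e))))   [R4 at 1.1.1.1]
2. q(cons(cons(cons(a, e), cons(e, e)), k(q(e), cons(k(cons(a, cons(a, a)), cons(q(e), cons(a, a))), e))))  →  q(cons(cons(cons(a, e), cons(e, e)), k(a, cons(k(cons(a, cons(a, a)), cons(q(e), cons(a, a))), e))))   [R4 at 1.2.1]
3. q(cons(cons(cons(a, e), cons(e, e)), k(a, cons(k(cons(a, cons(a, a)), cons(q(e), cons(a, a))), e))))  →  q(cons(cons(cons(a, e), cons(e, e)), k(a, cons(k(cons(a, cons(a, a)), cons(a, cons(a, a))), e))))   [R4 at 1.2.2.1.2.1]
4. q(cons(cons(cons(a, e), cons(e, e)), k(a, cons(k(cons(a, cons(a, a)), cons(a, cons(a, a))), e))))  →  q(cons(cons(cons(a, e), cons(e, e)), k(a, cons(cons(a, a), e))))   [R5 at 1.2.2.1]
5. q(cons(cons(cons(a, e), cons(e, e)), k(a, cons(cons(a, a), e))))  →  q(cons(cons(cons(a, e), cons(e, e)), cons(a, e)))   [R2 at 1.2]
6. q(cons(cons(cons(a, e), cons(e, e)), cons(a, e)))  →  e   [R1 at ε]

Reduce t₂ = q(cons(q(cons(e, cons(a, q(e)))), cons(a, e))):
1. q(cons(q(cons(e, cons(a, q(e)))), cons(a, e)))  →  e   [R1 at ε]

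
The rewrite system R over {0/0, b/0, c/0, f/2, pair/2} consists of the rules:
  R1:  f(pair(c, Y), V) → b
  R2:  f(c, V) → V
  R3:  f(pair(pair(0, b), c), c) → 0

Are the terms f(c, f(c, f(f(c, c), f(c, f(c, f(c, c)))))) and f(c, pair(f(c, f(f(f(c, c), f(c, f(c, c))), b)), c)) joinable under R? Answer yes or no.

Reduce t₁ = f(c, f(c, f(f(c, c), f(c, f(c, f(c, c)))))):
1. f(c, f(c, f(f(c, c), f(c, f(c, f(c, c))))))  →  f(c, f(f(c, c), f(c, f(c, f(c, c)))))   [R2 at ε]
2. f(c, f(f(c, c), f(c, f(c, f(c, c)))))  →  f(f(c, c), f(c, f(c, f(c, c))))   [R2 at ε]
3. f(f(c, c), f(c, f(c, f(c, c))))  →  f(c, f(c, f(c, f(c, c))))   [R2 at 1]
4. f(c, f(c, f(c, f(c, c))))  →  f(c, f(c, f(c, c)))   [R2 at ε]
5. f(c, f(c, f(c, c)))  →  f(c, f(c, c))   [R2 at ε]
6. f(c, f(c, c))  →  f(c, c)   [R2 at ε]
7. f(c, c)  →  c   [R2 at ε]

Reduce t₂ = f(c, pair(f(c, f(f(f(c, c), f(c, f(c, c))), b)), c)):
1. f(c, pair(f(c, f(f(f(c, c), f(c, f(c, c))), b)), c))  →  pair(f(c, f(f(f(c, c), f(c, f(c, c))), b)), c)   [R2 at ε]
2. pair(f(c, f(f(f(c, c), f(c, f(c, c))), b)), c)  →  pair(f(f(f(c, c), f(c, f(c, c))), b), c)   [R2 at 1]
3. pair(f(f(f(c, c), f(c, f(c, c))), b), c)  →  pair(f(f(c, f(c, f(c, c))), b), c)   [R2 at 1.1.1]
4. pair(f(f(c, f(c, f(c, c))), b), c)  →  pair(f(f(c, f(c, c)), b), c)   [R2 at 1.1]
5. pair(f(f(c, f(c, c)), b), c)  →  pair(f(f(c, c), b), c)   [R2 at 1.1]
6. pair(f(f(c, c), b), c)  →  pair(f(c, b), c)   [R2 at 1.1]
7. pair(f(c, b), c)  →  pair(b, c)   [R2 at 1]

no — NF(t₁) = c, NF(t₂) = pair(b, c)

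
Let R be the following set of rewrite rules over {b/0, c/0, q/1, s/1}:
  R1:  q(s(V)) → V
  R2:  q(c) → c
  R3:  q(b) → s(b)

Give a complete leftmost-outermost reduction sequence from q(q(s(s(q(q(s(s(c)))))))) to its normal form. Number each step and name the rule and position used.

1. q(q(s(s(q(q(s(s(c))))))))  →  q(s(q(q(s(s(c))))))   [R1 at 1]
2. q(s(q(q(s(s(c))))))  →  q(q(s(s(c))))   [R1 at ε]
3. q(q(s(s(c))))  →  q(s(c))   [R1 at 1]
4. q(s(c))  →  c   [R1 at ε]

c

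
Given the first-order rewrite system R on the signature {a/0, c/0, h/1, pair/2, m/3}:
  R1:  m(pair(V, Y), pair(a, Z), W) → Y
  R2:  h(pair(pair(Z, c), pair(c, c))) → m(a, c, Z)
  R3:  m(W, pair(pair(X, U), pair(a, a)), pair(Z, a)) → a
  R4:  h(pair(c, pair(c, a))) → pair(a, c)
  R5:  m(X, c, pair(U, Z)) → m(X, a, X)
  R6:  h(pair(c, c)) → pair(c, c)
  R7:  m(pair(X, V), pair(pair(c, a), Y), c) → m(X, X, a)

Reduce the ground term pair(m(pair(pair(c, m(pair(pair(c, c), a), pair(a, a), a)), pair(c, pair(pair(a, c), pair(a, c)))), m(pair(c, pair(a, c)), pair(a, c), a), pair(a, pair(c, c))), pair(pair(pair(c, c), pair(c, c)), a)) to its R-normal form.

pair(pair(c, pair(pair(a, c), pair(a, c))), pair(pair(pair(c, c), pair(c, c)), a))

1. pair(m(pair(pair(c, m(pair(pair(c, c), a), pair(a, a), a)), pair(c, pair(pair(a, c), pair(a, c)))), m(pair(c, pair(a, c)), pair(a, c), a), pair(a, pair(c, c))), pair(pair(pair(c, c), pair(c, c)), a))  →  pair(m(pair(pair(c, a), pair(c, pair(pair(a, c), pair(a, c)))), m(pair(c, pair(a, c)), pair(a, c), a), pair(a, pair(c, c))), pair(pair(pair(c, c), pair(c, c)), a))   [R1 at 1.1.1.2]
2. pair(m(pair(pair(c, a), pair(c, pair(pair(a, c), pair(a, c)))), m(pair(c, pair(a, c)), pair(a, c), a), pair(a, pair(c, c))), pair(pair(pair(c, c), pair(c, c)), a))  →  pair(m(pair(pair(c, a), pair(c, pair(pair(a, c), pair(a, c)))), pair(a, c), pair(a, pair(c, c))), pair(pair(pair(c, c), pair(c, c)), a))   [R1 at 1.2]
3. pair(m(pair(pair(c, a), pair(c, pair(pair(a, c), pair(a, c)))), pair(a, c), pair(a, pair(c, c))), pair(pair(pair(c, c), pair(c, c)), a))  →  pair(pair(c, pair(pair(a, c), pair(a, c))), pair(pair(pair(c, c), pair(c, c)), a))   [R1 at 1]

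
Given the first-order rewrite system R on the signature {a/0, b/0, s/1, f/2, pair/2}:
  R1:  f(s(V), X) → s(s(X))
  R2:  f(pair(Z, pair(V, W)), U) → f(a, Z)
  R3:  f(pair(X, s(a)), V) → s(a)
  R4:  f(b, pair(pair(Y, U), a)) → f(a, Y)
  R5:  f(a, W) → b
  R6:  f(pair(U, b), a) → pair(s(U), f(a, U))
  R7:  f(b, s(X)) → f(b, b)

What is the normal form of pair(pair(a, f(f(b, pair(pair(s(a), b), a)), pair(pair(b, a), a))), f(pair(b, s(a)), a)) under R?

pair(pair(a, b), s(a))

1. pair(pair(a, f(f(b, pair(pair(s(a), b), a)), pair(pair(b, a), a))), f(pair(b, s(a)), a))  →  pair(pair(a, f(f(a, s(a)), pair(pair(b, a), a))), f(pair(b, s(a)), a))   [R4 at 1.2.1]
2. pair(pair(a, f(f(a, s(a)), pair(pair(b, a), a))), f(pair(b, s(a)), a))  →  pair(pair(a, f(b, pair(pair(b, a), a))), f(pair(b, s(a)), a))   [R5 at 1.2.1]
3. pair(pair(a, f(b, pair(pair(b, a), a))), f(pair(b, s(a)), a))  →  pair(pair(a, f(a, b)), f(pair(b, s(a)), a))   [R4 at 1.2]
4. pair(pair(a, f(a, b)), f(pair(b, s(a)), a))  →  pair(pair(a, b), f(pair(b, s(a)), a))   [R5 at 1.2]
5. pair(pair(a, b), f(pair(b, s(a)), a))  →  pair(pair(a, b), s(a))   [R3 at 2]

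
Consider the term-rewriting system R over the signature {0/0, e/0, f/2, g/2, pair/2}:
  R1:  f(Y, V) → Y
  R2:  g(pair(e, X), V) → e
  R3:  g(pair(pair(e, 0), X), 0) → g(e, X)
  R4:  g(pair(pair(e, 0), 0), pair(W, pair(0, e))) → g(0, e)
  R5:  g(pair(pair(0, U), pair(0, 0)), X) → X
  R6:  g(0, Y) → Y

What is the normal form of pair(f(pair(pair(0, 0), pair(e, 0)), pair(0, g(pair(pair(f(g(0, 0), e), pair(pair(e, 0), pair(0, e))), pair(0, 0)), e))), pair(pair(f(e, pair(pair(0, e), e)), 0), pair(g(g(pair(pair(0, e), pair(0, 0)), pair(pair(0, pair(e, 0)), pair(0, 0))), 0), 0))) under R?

1. pair(f(pair(pair(0, 0), pair(e, 0)), pair(0, g(pair(pair(f(g(0, 0), e), pair(pair(e, 0), pair(0, e))), pair(0, 0)), e))), pair(pair(f(e, pair(pair(0, e), e)), 0), pair(g(g(pair(pair(0, e), pair(0, 0)), pair(pair(0, pair(e, 0)), pair(0, 0))), 0), 0)))  →  pair(pair(pair(0, 0), pair(e, 0)), pair(pair(f(e, pair(pair(0, e), e)), 0), pair(g(g(pair(pair(0, e), pair(0, 0)), pair(pair(0, pair(e, 0)), pair(0, 0))), 0), 0)))   [R1 at 1]
2. pair(pair(pair(0, 0), pair(e, 0)), pair(pair(f(e, pair(pair(0, e), e)), 0), pair(g(g(pair(pair(0, e), pair(0, 0)), pair(pair(0, pair(e, 0)), pair(0, 0))), 0), 0)))  →  pair(pair(pair(0, 0), pair(e, 0)), pair(pair(e, 0), pair(g(g(pair(pair(0, e), pair(0, 0)), pair(pair(0, pair(e, 0)), pair(0, 0))), 0), 0)))   [R1 at 2.1.1]
3. pair(pair(pair(0, 0), pair(e, 0)), pair(pair(e, 0), pair(g(g(pair(pair(0, e), pair(0, 0)), pair(pair(0, pair(e, 0)), pair(0, 0))), 0), 0)))  →  pair(pair(pair(0, 0), pair(e, 0)), pair(pair(e, 0), pair(g(pair(pair(0, pair(e, 0)), pair(0, 0)), 0), 0)))   [R5 at 2.2.1.1]
4. pair(pair(pair(0, 0), pair(e, 0)), pair(pair(e, 0), pair(g(pair(pair(0, pair(e, 0)), pair(0, 0)), 0), 0)))  →  pair(pair(pair(0, 0), pair(e, 0)), pair(pair(e, 0), pair(0, 0)))   [R5 at 2.2.1]

pair(pair(pair(0, 0), pair(e, 0)), pair(pair(e, 0), pair(0, 0)))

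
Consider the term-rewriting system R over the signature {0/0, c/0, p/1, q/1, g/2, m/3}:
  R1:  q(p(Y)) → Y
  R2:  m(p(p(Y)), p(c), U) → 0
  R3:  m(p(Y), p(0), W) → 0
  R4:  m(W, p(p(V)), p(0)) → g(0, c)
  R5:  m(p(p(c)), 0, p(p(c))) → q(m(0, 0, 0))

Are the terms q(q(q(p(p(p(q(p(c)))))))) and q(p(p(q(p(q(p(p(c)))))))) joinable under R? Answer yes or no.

no — NF(t₁) = c, NF(t₂) = p(p(c))

Reduce t₁ = q(q(q(p(p(p(q(p(c)))))))):
1. q(q(q(p(p(p(q(p(c))))))))  →  q(q(p(p(q(p(c))))))   [R1 at 1.1]
2. q(q(p(p(q(p(c))))))  →  q(p(q(p(c))))   [R1 at 1]
3. q(p(q(p(c))))  →  q(p(c))   [R1 at ε]
4. q(p(c))  →  c   [R1 at ε]

Reduce t₂ = q(p(p(q(p(q(p(p(c)))))))):
1. q(p(p(q(p(q(p(p(c))))))))  →  p(q(p(q(p(p(c))))))   [R1 at ε]
2. p(q(p(q(p(p(c))))))  →  p(q(p(p(c))))   [R1 at 1]
3. p(q(p(p(c))))  →  p(p(c))   [R1 at 1]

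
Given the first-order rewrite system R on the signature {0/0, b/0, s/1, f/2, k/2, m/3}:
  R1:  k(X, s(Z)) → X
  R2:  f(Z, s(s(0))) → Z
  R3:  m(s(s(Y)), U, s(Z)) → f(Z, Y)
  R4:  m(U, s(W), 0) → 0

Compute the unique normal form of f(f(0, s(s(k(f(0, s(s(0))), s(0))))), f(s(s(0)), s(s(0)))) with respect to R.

1. f(f(0, s(s(k(f(0, s(s(0))), s(0))))), f(s(s(0)), s(s(0))))  →  f(f(0, s(s(f(0, s(s(0)))))), f(s(s(0)), s(s(0))))   [R1 at 1.2.1.1]
2. f(f(0, s(s(f(0, s(s(0)))))), f(s(s(0)), s(s(0))))  →  f(f(0, s(s(0))), f(s(s(0)), s(s(0))))   [R2 at 1.2.1.1]
3. f(f(0, s(s(0))), f(s(s(0)), s(s(0))))  →  f(0, f(s(s(0)), s(s(0))))   [R2 at 1]
4. f(0, f(s(s(0)), s(s(0))))  →  f(0, s(s(0)))   [R2 at 2]
5. f(0, s(s(0)))  →  0   [R2 at ε]

0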